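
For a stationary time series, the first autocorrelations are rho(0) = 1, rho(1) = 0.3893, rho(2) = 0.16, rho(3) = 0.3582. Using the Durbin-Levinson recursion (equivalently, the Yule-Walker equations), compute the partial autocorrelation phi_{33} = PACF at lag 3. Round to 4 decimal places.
\phi_{33} = 0.3450

The PACF at lag k is phi_{kk}, the last component of the solution
to the Yule-Walker system G_k phi = r_k where
  (G_k)_{ij} = rho(|i - j|), (r_k)_i = rho(i), i,j = 1..k.
Equivalently, Durbin-Levinson gives phi_{kk} iteratively:
  phi_{11} = rho(1)
  phi_{kk} = [rho(k) - sum_{j=1..k-1} phi_{k-1,j} rho(k-j)]
            / [1 - sum_{j=1..k-1} phi_{k-1,j} rho(j)],
  phi_{k,j} = phi_{k-1,j} - phi_{kk} phi_{k-1,k-j},  j = 1..k-1.
Step k = 1:
  phi_11 = rho(1) = 0.3893.
Step k = 2:
  phi_22 = [rho(2) - phi_11 rho(1)] / [1 - phi_11 rho(1)] = [0.16 - (0.3893)(0.3893)] / [1 - (0.3893)(0.3893)]
         = 0.00844551 / 0.84844551 = 0.009954.
  Update: phi_21 = phi_11 - phi_22 phi_11 = 0.3893 - (0.009954)(0.3893) = 0.385425.
Step k = 3:
  phi_33 = [rho(3) - phi_21 rho(2) - phi_22 rho(1)] / [1 - phi_21 rho(1) - phi_22 rho(2)]
    numerator   = 0.3582 - (0.385425)(0.16) - (0.009954)(0.3893) = 0.29265689
    denominator = 1 - (0.385425)(0.3893) - (0.009954)(0.16) = 0.84836144
  phi_33 = 0.29265689 / 0.84836144 = 0.345.
Therefore phi_{33} = 0.3450.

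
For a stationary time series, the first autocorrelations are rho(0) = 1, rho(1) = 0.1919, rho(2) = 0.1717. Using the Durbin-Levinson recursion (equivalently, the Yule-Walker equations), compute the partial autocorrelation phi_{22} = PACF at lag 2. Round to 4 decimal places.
\phi_{22} = 0.1400

The PACF at lag k is phi_{kk}, the last component of the solution
to the Yule-Walker system G_k phi = r_k where
  (G_k)_{ij} = rho(|i - j|), (r_k)_i = rho(i), i,j = 1..k.
Equivalently, Durbin-Levinson gives phi_{kk} iteratively:
  phi_{11} = rho(1)
  phi_{kk} = [rho(k) - sum_{j=1..k-1} phi_{k-1,j} rho(k-j)]
            / [1 - sum_{j=1..k-1} phi_{k-1,j} rho(j)],
  phi_{k,j} = phi_{k-1,j} - phi_{kk} phi_{k-1,k-j},  j = 1..k-1.
Step k = 1:
  phi_11 = rho(1) = 0.1919.
Step k = 2:
  phi_22 = [rho(2) - phi_11 rho(1)] / [1 - phi_11 rho(1)] = [0.1717 - (0.1919)(0.1919)] / [1 - (0.1919)(0.1919)]
         = 0.13487439 / 0.96317439 = 0.14.
Therefore phi_{22} = 0.1400.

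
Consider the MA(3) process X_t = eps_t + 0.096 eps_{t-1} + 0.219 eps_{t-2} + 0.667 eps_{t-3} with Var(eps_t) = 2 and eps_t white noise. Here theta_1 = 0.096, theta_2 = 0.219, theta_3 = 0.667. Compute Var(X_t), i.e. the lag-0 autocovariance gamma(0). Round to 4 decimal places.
\gamma(0) = 3.0041

For an MA(q) process X_t = eps_t + sum_i theta_i eps_{t-i} with
Var(eps_t) = sigma^2, the variance is
  gamma(0) = sigma^2 * (1 + sum_i theta_i^2).
  sum_i theta_i^2 = (0.096)^2 + (0.219)^2 + (0.667)^2 = 0.009216 + 0.047961 + 0.444889 = 0.502066.
  gamma(0) = 2 * (1 + 0.502066) = 2 * 1.502066 = 3.004132, which rounds to 3.0041.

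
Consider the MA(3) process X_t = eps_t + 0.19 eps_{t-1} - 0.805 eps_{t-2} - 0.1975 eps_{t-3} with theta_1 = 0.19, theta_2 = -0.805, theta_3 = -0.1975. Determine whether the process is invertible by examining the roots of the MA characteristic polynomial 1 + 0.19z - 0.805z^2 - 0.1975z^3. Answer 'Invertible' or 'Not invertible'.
\text{Invertible}

The MA(q) characteristic polynomial is P(z) = 1 + 0.19z - 0.805z^2 - 0.1975z^3.
Invertibility requires all roots to lie outside the unit circle, i.e. |z| > 1 for every root.
Degree 3: look for a simple real root z0 first, then factor out (1 - z/z0) and solve the remaining quadratic.
Testing z0 = -4: P(-4) = 1 + (0.19)(-4) + (-0.805)(-4)^2 + (-0.1975)(-4)^3
  = 1 + (-0.76) + (-12.88) + (12.64) = 0.  So z_0 = -4 is a root, |z_0| = 4.
Divide out the factor (1 + 0.25 z) = (1 - z/z0) (since 1/z0 = -0.25):
  P(z) = (1 + 0.25 z)(1 + (-0.06) z + (-0.79) z^2)
  [check: z-coef -0.06 - (-0.25) = 0.19; z^2-coef -0.79 - (-0.25)(-0.06) = -0.805; z^3-coef -(-0.25)(-0.79) = -0.1975.]
Remaining roots from the quadratic factor 1 + (-0.06) z + (-0.79) z^2:
  Set 1 + (-0.06) z + (-0.79) z^2 = 0, i.e. a z^2 + b z + c = 0 with a = -0.79, b = -0.06, c = 1.
  Discriminant D = b^2 - 4ac = (-0.06)^2 - 4*(-0.79)*1 = 0.0036 - (-3.16) = 3.1636.
  D >= 0, so the roots are real: z = (-b +/- sqrt(D)) / (2a) = (0.06 +/- 1.778651) / (-1.58).
    z_1 = (0.06 + 1.778651) / (-1.58) = -1.1637,   |z_1| = 1.1637.
    z_2 = (0.06 - 1.778651) / (-1.58) = 1.0878,   |z_2| = 1.0878.
Moduli of all roots: 4.0000, 1.1637, 1.0878.
All moduli strictly greater than 1? Yes.
Verdict: Invertible.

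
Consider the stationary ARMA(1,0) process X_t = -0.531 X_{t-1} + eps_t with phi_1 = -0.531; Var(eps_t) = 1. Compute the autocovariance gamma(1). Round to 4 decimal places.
\gamma(1) = -0.7395

Multiply the model equation by X_{t-k} and take expectations. With theta_0 = psi_0 = 1 and psi_j the MA(infinity) weights, this gives
  gamma(k) - sum_i phi_i gamma(k-i) = c_k,
  c_k = sigma^2 * sum_{j=k..q} theta_j psi_{j-k}   (c_k = 0 for k > q),
using gamma(-m) = gamma(m).
Pure AR (q = 0): c_0 = sigma^2 = 1, c_k = 0 for k >= 1.
Equations for k = 0 and k = 1 (AR order 1):
  gamma(0) = phi_1 gamma(1) + c_0
  gamma(1) = phi_1 gamma(0) + c_1
Substituting the second into the first: gamma(0) (1 - phi_1^2) = c_0 + phi_1 c_1, so
  gamma(0) = c_0 / (1 - phi_1^2) = 1 / (1 - (-0.531)^2) = 1 / 0.718039 = 1.392682.
  gamma(1) = phi_1 gamma(0) = (-0.531)(1.392682) = -0.739514.
Therefore gamma(1) = -0.7395 (to 4 decimal places).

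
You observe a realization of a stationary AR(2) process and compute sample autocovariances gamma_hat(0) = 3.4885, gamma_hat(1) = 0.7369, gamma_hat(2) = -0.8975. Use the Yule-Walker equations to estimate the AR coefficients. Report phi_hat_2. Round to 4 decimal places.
\hat\phi_{2} = -0.3160

The Yule-Walker equations for an AR(p) process read, in matrix form,
  Gamma_p phi = r_p,   with   (Gamma_p)_{ij} = gamma(|i - j|),
                       (r_p)_i = gamma(i),   i,j = 1..p.
Substitute the sample gammas (Toeplitz matrix and right-hand side of size 2):
  Gamma_p = [[3.4885, 0.7369], [0.7369, 3.4885]]
  r_p     = [0.7369, -0.8975]
Written out:
  3.4885 phi_1 + 0.7369 phi_2 = 0.7369
  0.7369 phi_1 + 3.4885 phi_2 = -0.8975
Solve by Cramer's rule:
  det = gamma(0)^2 - gamma(1)^2 = (3.4885)^2 - (0.7369)^2 = 12.16963225 - 0.54302161 = 11.62661064
  phi_hat_1 = [gamma(1) gamma(0) - gamma(1) gamma(2)] / det = [(0.7369)(3.4885) - (0.7369)(-0.8975)] / 11.62661064 = 3.2320434 / 11.62661064 = 0.278
  phi_hat_2 = [gamma(0) gamma(2) - gamma(1)^2] / det = [(3.4885)(-0.8975) - (0.7369)^2] / 11.62661064 = -3.67395036 / 11.62661064 = -0.316
So phi_hat = [0.2780, -0.3160].
Therefore phi_hat_2 = -0.3160.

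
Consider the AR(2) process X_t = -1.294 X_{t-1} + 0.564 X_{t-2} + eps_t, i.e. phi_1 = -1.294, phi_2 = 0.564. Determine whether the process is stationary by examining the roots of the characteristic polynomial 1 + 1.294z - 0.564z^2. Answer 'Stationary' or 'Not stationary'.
\text{Not stationary}

The AR(p) characteristic polynomial is P(z) = 1 + 1.294z - 0.564z^2.
Stationarity requires all roots to lie outside the unit circle, i.e. |z| > 1 for every root.
Set 1 + (1.294) z + (-0.564) z^2 = 0, i.e. a z^2 + b z + c = 0 with a = -0.564, b = 1.294, c = 1.
Discriminant D = b^2 - 4ac = (1.294)^2 - 4*(-0.564)*1 = 1.674436 - (-2.256) = 3.930436.
D >= 0, so the roots are real: z = (-b +/- sqrt(D)) / (2a) = (-1.294 +/- 1.982533) / (-1.128).
  z_1 = (-1.294 + 1.982533) / (-1.128) = -0.6104,   |z_1| = 0.6104.
  z_2 = (-1.294 - 1.982533) / (-1.128) = 2.9047,   |z_2| = 2.9047.
Moduli of all roots: 0.6104, 2.9047.
All moduli strictly greater than 1? No.
Verdict: Not stationary.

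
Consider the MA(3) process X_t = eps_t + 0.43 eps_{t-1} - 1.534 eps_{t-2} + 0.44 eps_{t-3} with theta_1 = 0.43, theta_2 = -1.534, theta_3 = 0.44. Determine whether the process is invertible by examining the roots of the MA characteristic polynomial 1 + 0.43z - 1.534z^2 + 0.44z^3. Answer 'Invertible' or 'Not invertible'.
\text{Not invertible}

The MA(q) characteristic polynomial is P(z) = 1 + 0.43z - 1.534z^2 + 0.44z^3.
Invertibility requires all roots to lie outside the unit circle, i.e. |z| > 1 for every root.
Degree 3: look for a simple real root z0 first, then factor out (1 - z/z0) and solve the remaining quadratic.
Testing z0 = 1.25: P(1.25) = 1 + (0.43)(1.25) + (-1.534)(1.25)^2 + (0.44)(1.25)^3
  = 1 + (0.5375) + (-2.396875) + (0.859375) = 0.  So z_0 = 1.25 is a root, |z_0| = 1.25.
Divide out the factor (1 - 0.8 z) = (1 - z/z0) (since 1/z0 = 0.8):
  P(z) = (1 - 0.8 z)(1 + (1.23) z + (-0.55) z^2)
  [check: z-coef 1.23 - (0.8) = 0.43; z^2-coef -0.55 - (0.8)(1.23) = -1.534; z^3-coef -(0.8)(-0.55) = 0.44.]
Remaining roots from the quadratic factor 1 + (1.23) z + (-0.55) z^2:
  Set 1 + (1.23) z + (-0.55) z^2 = 0, i.e. a z^2 + b z + c = 0 with a = -0.55, b = 1.23, c = 1.
  Discriminant D = b^2 - 4ac = (1.23)^2 - 4*(-0.55)*1 = 1.5129 - (-2.2) = 3.7129.
  D >= 0, so the roots are real: z = (-b +/- sqrt(D)) / (2a) = (-1.23 +/- 1.926889) / (-1.1).
    z_1 = (-1.23 + 1.926889) / (-1.1) = -0.6335,   |z_1| = 0.6335.
    z_2 = (-1.23 - 1.926889) / (-1.1) = 2.8699,   |z_2| = 2.8699.
Moduli of all roots: 1.2500, 0.6335, 2.8699.
All moduli strictly greater than 1? No.
Verdict: Not invertible.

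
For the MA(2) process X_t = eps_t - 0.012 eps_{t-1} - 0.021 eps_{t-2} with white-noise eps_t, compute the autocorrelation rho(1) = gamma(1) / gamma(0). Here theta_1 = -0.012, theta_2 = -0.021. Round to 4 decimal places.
\rho(1) = -0.0117

For an MA(q) process with theta_0 = 1, the autocovariance is
  gamma(k) = sigma^2 * sum_{i=0..q-k} theta_i * theta_{i+k},
and rho(k) = gamma(k) / gamma(0). Sigma^2 cancels.
  numerator   = (1)*(-0.012) + (-0.012)*(-0.021) = -0.011748.
  denominator = (1)^2 + (-0.012)^2 + (-0.021)^2 = 1.000585.
  rho(1) = -0.011748 / 1.000585 = -0.0117.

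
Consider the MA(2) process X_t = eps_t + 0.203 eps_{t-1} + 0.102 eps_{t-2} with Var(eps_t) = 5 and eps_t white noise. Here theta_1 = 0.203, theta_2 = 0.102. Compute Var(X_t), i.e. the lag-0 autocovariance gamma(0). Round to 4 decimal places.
\gamma(0) = 5.2581

For an MA(q) process X_t = eps_t + sum_i theta_i eps_{t-i} with
Var(eps_t) = sigma^2, the variance is
  gamma(0) = sigma^2 * (1 + sum_i theta_i^2).
  sum_i theta_i^2 = (0.203)^2 + (0.102)^2 = 0.041209 + 0.010404 = 0.051613.
  gamma(0) = 5 * (1 + 0.051613) = 5 * 1.051613 = 5.258065, which rounds to 5.2581.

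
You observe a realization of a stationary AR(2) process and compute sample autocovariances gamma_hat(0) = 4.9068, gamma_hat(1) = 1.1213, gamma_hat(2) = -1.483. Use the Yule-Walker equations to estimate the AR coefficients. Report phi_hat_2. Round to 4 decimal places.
\hat\phi_{2} = -0.3740

The Yule-Walker equations for an AR(p) process read, in matrix form,
  Gamma_p phi = r_p,   with   (Gamma_p)_{ij} = gamma(|i - j|),
                       (r_p)_i = gamma(i),   i,j = 1..p.
Substitute the sample gammas (Toeplitz matrix and right-hand side of size 2):
  Gamma_p = [[4.9068, 1.1213], [1.1213, 4.9068]]
  r_p     = [1.1213, -1.483]
Written out:
  4.9068 phi_1 + 1.1213 phi_2 = 1.1213
  1.1213 phi_1 + 4.9068 phi_2 = -1.483
Solve by Cramer's rule:
  det = gamma(0)^2 - gamma(1)^2 = (4.9068)^2 - (1.1213)^2 = 24.07668624 - 1.25731369 = 22.81937255
  phi_hat_1 = [gamma(1) gamma(0) - gamma(1) gamma(2)] / det = [(1.1213)(4.9068) - (1.1213)(-1.483)] / 22.81937255 = 7.16488274 / 22.81937255 = 0.314
  phi_hat_2 = [gamma(0) gamma(2) - gamma(1)^2] / det = [(4.9068)(-1.483) - (1.1213)^2] / 22.81937255 = -8.53409809 / 22.81937255 = -0.374
So phi_hat = [0.3140, -0.3740].
Therefore phi_hat_2 = -0.3740.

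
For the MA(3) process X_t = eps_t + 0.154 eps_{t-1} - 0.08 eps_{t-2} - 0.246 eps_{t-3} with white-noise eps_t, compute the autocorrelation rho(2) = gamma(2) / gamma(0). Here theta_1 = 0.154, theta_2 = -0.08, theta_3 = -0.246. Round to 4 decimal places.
\rho(2) = -0.1081

For an MA(q) process with theta_0 = 1, the autocovariance is
  gamma(k) = sigma^2 * sum_{i=0..q-k} theta_i * theta_{i+k},
and rho(k) = gamma(k) / gamma(0). Sigma^2 cancels.
  numerator   = (1)*(-0.08) + (0.154)*(-0.246) = -0.117884.
  denominator = (1)^2 + (0.154)^2 + (-0.08)^2 + (-0.246)^2 = 1.090632.
  rho(2) = -0.117884 / 1.090632 = -0.1081.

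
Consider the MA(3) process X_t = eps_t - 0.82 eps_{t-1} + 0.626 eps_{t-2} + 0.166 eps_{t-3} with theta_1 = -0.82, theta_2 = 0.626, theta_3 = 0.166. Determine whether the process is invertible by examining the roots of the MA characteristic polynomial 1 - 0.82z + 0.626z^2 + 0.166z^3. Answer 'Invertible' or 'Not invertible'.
\text{Invertible}

The MA(q) characteristic polynomial is P(z) = 1 - 0.82z + 0.626z^2 + 0.166z^3.
Invertibility requires all roots to lie outside the unit circle, i.e. |z| > 1 for every root.
Degree 3: look for a simple real root z0 first, then factor out (1 - z/z0) and solve the remaining quadratic.
Testing z0 = -5: P(-5) = 1 + (-0.82)(-5) + (0.626)(-5)^2 + (0.166)(-5)^3
  = 1 + (4.1) + (15.65) + (-20.75) = 0.  So z_0 = -5 is a root, |z_0| = 5.
Divide out the factor (1 + 0.2 z) = (1 - z/z0) (since 1/z0 = -0.2):
  P(z) = (1 + 0.2 z)(1 + (-1.02) z + (0.83) z^2)
  [check: z-coef -1.02 - (-0.2) = -0.82; z^2-coef 0.83 - (-0.2)(-1.02) = 0.626; z^3-coef -(-0.2)(0.83) = 0.166.]
Remaining roots from the quadratic factor 1 + (-1.02) z + (0.83) z^2:
  Set 1 + (-1.02) z + (0.83) z^2 = 0, i.e. a z^2 + b z + c = 0 with a = 0.83, b = -1.02, c = 1.
  Discriminant D = b^2 - 4ac = (-1.02)^2 - 4*(0.83)*1 = 1.0404 - (3.32) = -2.2796.
  D < 0, so the roots are the complex-conjugate pair z = (-b +/- i sqrt(-D)) / (2a) = 0.6145 +/- 0.9095i.
  For a conjugate pair |z|^2 = z * conj(z) = (product of roots) = c/a = 1/(0.83) = 1.204819, so |z| = sqrt(1.204819) = 1.0976 for both roots.
Moduli of all roots: 5.0000, 1.0976, 1.0976.
All moduli strictly greater than 1? Yes.
Verdict: Invertible.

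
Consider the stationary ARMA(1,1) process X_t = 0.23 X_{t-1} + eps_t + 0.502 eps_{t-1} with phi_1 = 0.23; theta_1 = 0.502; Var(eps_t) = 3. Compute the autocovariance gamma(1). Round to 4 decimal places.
\gamma(1) = 2.5864

Multiply the model equation by X_{t-k} and take expectations. With theta_0 = psi_0 = 1 and psi_j the MA(infinity) weights, this gives
  gamma(k) - sum_i phi_i gamma(k-i) = c_k,
  c_k = sigma^2 * sum_{j=k..q} theta_j psi_{j-k}   (c_k = 0 for k > q),
using gamma(-m) = gamma(m).
psi-weights needed (psi_j = theta_j + sum_i phi_i psi_{j-i}):
  psi_1 = theta_1 + phi_1 = 0.502 + (0.23) = 0.732
Right-hand sides:
  c_0 = sigma^2 (1 + theta_1 psi_1) = 3 * (1 + (0.502)(0.732)) = 3 * 1.367464 = 4.102392
  c_1 = sigma^2 theta_1 = 3 * (0.502) = 1.506
  c_2 = 0
Equations for k = 0 and k = 1 (AR order 1):
  gamma(0) = phi_1 gamma(1) + c_0
  gamma(1) = phi_1 gamma(0) + c_1
Substituting the second into the first: gamma(0) (1 - phi_1^2) = c_0 + phi_1 c_1, so
  gamma(0) = (c_0 + phi_1 c_1) / (1 - phi_1^2) = (4.102392 + (0.23)(1.506)) / (1 - (0.23)^2) = 4.448772 / 0.9471 = 4.697257.
  gamma(1) = phi_1 gamma(0) + c_1 = (0.23)(4.697257) + (1.506) = 2.586369.
Therefore gamma(1) = 2.5864 (to 4 decimal places).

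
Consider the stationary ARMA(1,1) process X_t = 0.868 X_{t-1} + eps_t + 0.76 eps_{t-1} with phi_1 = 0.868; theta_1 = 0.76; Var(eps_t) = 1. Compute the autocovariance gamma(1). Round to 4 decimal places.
\gamma(1) = 10.9579

Multiply the model equation by X_{t-k} and take expectations. With theta_0 = psi_0 = 1 and psi_j the MA(infinity) weights, this gives
  gamma(k) - sum_i phi_i gamma(k-i) = c_k,
  c_k = sigma^2 * sum_{j=k..q} theta_j psi_{j-k}   (c_k = 0 for k > q),
using gamma(-m) = gamma(m).
psi-weights needed (psi_j = theta_j + sum_i phi_i psi_{j-i}):
  psi_1 = theta_1 + phi_1 = 0.76 + (0.868) = 1.628
Right-hand sides:
  c_0 = sigma^2 (1 + theta_1 psi_1) = 1 * (1 + (0.76)(1.628)) = 1 * 2.23728 = 2.23728
  c_1 = sigma^2 theta_1 = 1 * (0.76) = 0.76
  c_2 = 0
Equations for k = 0 and k = 1 (AR order 1):
  gamma(0) = phi_1 gamma(1) + c_0
  gamma(1) = phi_1 gamma(0) + c_1
Substituting the second into the first: gamma(0) (1 - phi_1^2) = c_0 + phi_1 c_1, so
  gamma(0) = (c_0 + phi_1 c_1) / (1 - phi_1^2) = (2.23728 + (0.868)(0.76)) / (1 - (0.868)^2) = 2.89696 / 0.246576 = 11.748751.
  gamma(1) = phi_1 gamma(0) + c_1 = (0.868)(11.748751) + (0.76) = 10.957916.
Therefore gamma(1) = 10.9579 (to 4 decimal places).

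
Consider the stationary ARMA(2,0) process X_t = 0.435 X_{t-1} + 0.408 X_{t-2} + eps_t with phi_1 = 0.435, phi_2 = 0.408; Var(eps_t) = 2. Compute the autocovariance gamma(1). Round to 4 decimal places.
\gamma(1) = 3.8322

Multiply the model equation by X_{t-k} and take expectations. With theta_0 = psi_0 = 1 and psi_j the MA(infinity) weights, this gives
  gamma(k) - sum_i phi_i gamma(k-i) = c_k,
  c_k = sigma^2 * sum_{j=k..q} theta_j psi_{j-k}   (c_k = 0 for k > q),
using gamma(-m) = gamma(m).
Pure AR (q = 0): c_0 = sigma^2 = 2, c_k = 0 for k >= 1.
Equations for k = 0, 1, 2 (AR order 2, c_2 = 0):
  (E0) gamma(0) = phi_1 gamma(1) + phi_2 gamma(2) + c_0
  (E1) gamma(1) = phi_1 gamma(0) + phi_2 gamma(1) + c_1
  (E2) gamma(2) = phi_1 gamma(1) + phi_2 gamma(0)
From (E1): gamma(1) = A gamma(0) + B with
  A = phi_1 / (1 - phi_2) = 0.435 / 0.592 = 0.734797,   B = c_1 / (1 - phi_2) = 0 / 0.592 = 0.
Insert (E2) into (E0): gamma(0) (1 - phi_2^2) = phi_1 (1 + phi_2) gamma(1) + c_0.
  phi_1 (1 + phi_2) = (0.435)(1.408) = 0.61248,   1 - phi_2^2 = 0.833536.
Replace gamma(1) by A gamma(0) + B and collect gamma(0):
  gamma(0) [0.833536 - (0.61248)(0.734797)] = c_0 = 2
  gamma(0) * 0.383487 = 2
  gamma(0) = 2 / 0.383487 = 5.215296.
  gamma(1) = A gamma(0) = (0.734797)(5.215296) = 3.832185.
Therefore gamma(1) = 3.8322 (to 4 decimal places).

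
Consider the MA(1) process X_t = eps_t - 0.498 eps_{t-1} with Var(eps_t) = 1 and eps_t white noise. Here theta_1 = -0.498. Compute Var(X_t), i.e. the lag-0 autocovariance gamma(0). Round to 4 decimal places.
\gamma(0) = 1.2480

For an MA(q) process X_t = eps_t + sum_i theta_i eps_{t-i} with
Var(eps_t) = sigma^2, the variance is
  gamma(0) = sigma^2 * (1 + sum_i theta_i^2).
  sum_i theta_i^2 = (-0.498)^2 = 0.248004.
  gamma(0) = 1 * (1 + 0.248004) = 1 * 1.248004 = 1.248004, which rounds to 1.2480.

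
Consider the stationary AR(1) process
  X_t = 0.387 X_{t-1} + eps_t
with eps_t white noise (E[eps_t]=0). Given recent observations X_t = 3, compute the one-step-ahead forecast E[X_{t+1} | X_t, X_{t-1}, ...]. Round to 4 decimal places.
E[X_{t+1} \mid \mathcal F_t] = 1.1610

For an AR(p) model X_t = c + sum_i phi_i X_{t-i} + eps_t, the
one-step-ahead conditional mean is
  E[X_{t+1} | X_t, ...] = c + sum_i phi_i X_{t+1-i}.
Substitute known values:
  E[X_{t+1} | ...] = (0.387) * (3)
                   = 1.1610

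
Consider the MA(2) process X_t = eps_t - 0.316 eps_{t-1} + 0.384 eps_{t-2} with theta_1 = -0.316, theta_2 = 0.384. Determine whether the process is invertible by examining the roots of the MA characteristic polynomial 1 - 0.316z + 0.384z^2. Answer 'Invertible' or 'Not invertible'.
\text{Invertible}

The MA(q) characteristic polynomial is P(z) = 1 - 0.316z + 0.384z^2.
Invertibility requires all roots to lie outside the unit circle, i.e. |z| > 1 for every root.
Set 1 + (-0.316) z + (0.384) z^2 = 0, i.e. a z^2 + b z + c = 0 with a = 0.384, b = -0.316, c = 1.
Discriminant D = b^2 - 4ac = (-0.316)^2 - 4*(0.384)*1 = 0.099856 - (1.536) = -1.436144.
D < 0, so the roots are the complex-conjugate pair z = (-b +/- i sqrt(-D)) / (2a) = 0.4115 +/- 1.5604i.
For a conjugate pair |z|^2 = z * conj(z) = (product of roots) = c/a = 1/(0.384) = 2.604167, so |z| = sqrt(2.604167) = 1.6137 for both roots.
Moduli of all roots: 1.6137, 1.6137.
All moduli strictly greater than 1? Yes.
Verdict: Invertible.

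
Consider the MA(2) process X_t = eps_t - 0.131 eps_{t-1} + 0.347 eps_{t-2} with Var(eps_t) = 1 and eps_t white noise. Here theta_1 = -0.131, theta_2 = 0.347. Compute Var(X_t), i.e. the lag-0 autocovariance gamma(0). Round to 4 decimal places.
\gamma(0) = 1.1376

For an MA(q) process X_t = eps_t + sum_i theta_i eps_{t-i} with
Var(eps_t) = sigma^2, the variance is
  gamma(0) = sigma^2 * (1 + sum_i theta_i^2).
  sum_i theta_i^2 = (-0.131)^2 + (0.347)^2 = 0.017161 + 0.120409 = 0.13757.
  gamma(0) = 1 * (1 + 0.13757) = 1 * 1.13757 = 1.13757, which rounds to 1.1376.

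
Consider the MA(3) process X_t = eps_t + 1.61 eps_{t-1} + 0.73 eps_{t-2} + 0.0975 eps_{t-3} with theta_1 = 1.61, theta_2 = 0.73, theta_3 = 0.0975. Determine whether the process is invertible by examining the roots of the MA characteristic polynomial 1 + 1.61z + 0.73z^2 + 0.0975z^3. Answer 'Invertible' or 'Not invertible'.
\text{Invertible}

The MA(q) characteristic polynomial is P(z) = 1 + 1.61z + 0.73z^2 + 0.0975z^3.
Invertibility requires all roots to lie outside the unit circle, i.e. |z| > 1 for every root.
Degree 3: look for a simple real root z0 first, then factor out (1 - z/z0) and solve the remaining quadratic.
Testing z0 = -4: P(-4) = 1 + (1.61)(-4) + (0.73)(-4)^2 + (0.0975)(-4)^3
  = 1 + (-6.44) + (11.68) + (-6.24) = 0.  So z_0 = -4 is a root, |z_0| = 4.
Divide out the factor (1 + 0.25 z) = (1 - z/z0) (since 1/z0 = -0.25):
  P(z) = (1 + 0.25 z)(1 + (1.36) z + (0.39) z^2)
  [check: z-coef 1.36 - (-0.25) = 1.61; z^2-coef 0.39 - (-0.25)(1.36) = 0.73; z^3-coef -(-0.25)(0.39) = 0.0975.]
Remaining roots from the quadratic factor 1 + (1.36) z + (0.39) z^2:
  Set 1 + (1.36) z + (0.39) z^2 = 0, i.e. a z^2 + b z + c = 0 with a = 0.39, b = 1.36, c = 1.
  Discriminant D = b^2 - 4ac = (1.36)^2 - 4*(0.39)*1 = 1.8496 - (1.56) = 0.2896.
  D >= 0, so the roots are real: z = (-b +/- sqrt(D)) / (2a) = (-1.36 +/- 0.538145) / (0.78).
    z_1 = (-1.36 + 0.538145) / (0.78) = -1.0537,   |z_1| = 1.0537.
    z_2 = (-1.36 - 0.538145) / (0.78) = -2.4335,   |z_2| = 2.4335.
Moduli of all roots: 4.0000, 1.0537, 2.4335.
All moduli strictly greater than 1? Yes.
Verdict: Invertible.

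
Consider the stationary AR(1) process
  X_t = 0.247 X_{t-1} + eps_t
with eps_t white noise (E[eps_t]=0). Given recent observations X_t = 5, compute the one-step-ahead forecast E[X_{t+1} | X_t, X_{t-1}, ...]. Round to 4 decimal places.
E[X_{t+1} \mid \mathcal F_t] = 1.2350

For an AR(p) model X_t = c + sum_i phi_i X_{t-i} + eps_t, the
one-step-ahead conditional mean is
  E[X_{t+1} | X_t, ...] = c + sum_i phi_i X_{t+1-i}.
Substitute known values:
  E[X_{t+1} | ...] = (0.247) * (5)
                   = 1.2350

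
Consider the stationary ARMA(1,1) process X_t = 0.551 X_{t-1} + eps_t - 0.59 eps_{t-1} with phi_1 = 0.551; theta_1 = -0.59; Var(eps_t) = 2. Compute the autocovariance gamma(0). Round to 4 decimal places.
\gamma(0) = 2.0044

Multiply the model equation by X_{t-k} and take expectations. With theta_0 = psi_0 = 1 and psi_j the MA(infinity) weights, this gives
  gamma(k) - sum_i phi_i gamma(k-i) = c_k,
  c_k = sigma^2 * sum_{j=k..q} theta_j psi_{j-k}   (c_k = 0 for k > q),
using gamma(-m) = gamma(m).
psi-weights needed (psi_j = theta_j + sum_i phi_i psi_{j-i}):
  psi_1 = theta_1 + phi_1 = -0.59 + (0.551) = -0.039
Right-hand sides:
  c_0 = sigma^2 (1 + theta_1 psi_1) = 2 * (1 + (-0.59)(-0.039)) = 2 * 1.02301 = 2.04602
  c_1 = sigma^2 theta_1 = 2 * (-0.59) = -1.18
  c_2 = 0
Equations for k = 0 and k = 1 (AR order 1):
  gamma(0) = phi_1 gamma(1) + c_0
  gamma(1) = phi_1 gamma(0) + c_1
Substituting the second into the first: gamma(0) (1 - phi_1^2) = c_0 + phi_1 c_1, so
  gamma(0) = (c_0 + phi_1 c_1) / (1 - phi_1^2) = (2.04602 + (0.551)(-1.18)) / (1 - (0.551)^2) = 1.39584 / 0.696399 = 2.004368.
Therefore gamma(0) = 2.0044 (to 4 decimal places).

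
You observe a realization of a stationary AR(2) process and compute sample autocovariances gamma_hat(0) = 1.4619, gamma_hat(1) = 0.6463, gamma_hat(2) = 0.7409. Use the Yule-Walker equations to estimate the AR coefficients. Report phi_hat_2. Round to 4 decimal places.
\hat\phi_{2} = 0.3870

The Yule-Walker equations for an AR(p) process read, in matrix form,
  Gamma_p phi = r_p,   with   (Gamma_p)_{ij} = gamma(|i - j|),
                       (r_p)_i = gamma(i),   i,j = 1..p.
Substitute the sample gammas (Toeplitz matrix and right-hand side of size 2):
  Gamma_p = [[1.4619, 0.6463], [0.6463, 1.4619]]
  r_p     = [0.6463, 0.7409]
Written out:
  1.4619 phi_1 + 0.6463 phi_2 = 0.6463
  0.6463 phi_1 + 1.4619 phi_2 = 0.7409
Solve by Cramer's rule:
  det = gamma(0)^2 - gamma(1)^2 = (1.4619)^2 - (0.6463)^2 = 2.13715161 - 0.41770369 = 1.71944792
  phi_hat_1 = [gamma(1) gamma(0) - gamma(1) gamma(2)] / det = [(0.6463)(1.4619) - (0.6463)(0.7409)] / 1.71944792 = 0.4659823 / 1.71944792 = 0.271
  phi_hat_2 = [gamma(0) gamma(2) - gamma(1)^2] / det = [(1.4619)(0.7409) - (0.6463)^2] / 1.71944792 = 0.66541802 / 1.71944792 = 0.387
So phi_hat = [0.2710, 0.3870].
Therefore phi_hat_2 = 0.3870.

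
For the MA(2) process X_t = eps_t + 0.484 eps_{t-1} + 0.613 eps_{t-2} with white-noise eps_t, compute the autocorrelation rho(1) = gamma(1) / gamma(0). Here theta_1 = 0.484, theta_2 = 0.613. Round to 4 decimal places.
\rho(1) = 0.4849

For an MA(q) process with theta_0 = 1, the autocovariance is
  gamma(k) = sigma^2 * sum_{i=0..q-k} theta_i * theta_{i+k},
and rho(k) = gamma(k) / gamma(0). Sigma^2 cancels.
  numerator   = (1)*(0.484) + (0.484)*(0.613) = 0.780692.
  denominator = (1)^2 + (0.484)^2 + (0.613)^2 = 1.610025.
  rho(1) = 0.780692 / 1.610025 = 0.4849.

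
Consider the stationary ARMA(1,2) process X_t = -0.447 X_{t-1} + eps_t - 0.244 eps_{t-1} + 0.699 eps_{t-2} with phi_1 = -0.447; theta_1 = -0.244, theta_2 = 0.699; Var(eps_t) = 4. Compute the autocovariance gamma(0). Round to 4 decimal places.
\gamma(0) = 10.9878

Multiply the model equation by X_{t-k} and take expectations. With theta_0 = psi_0 = 1 and psi_j the MA(infinity) weights, this gives
  gamma(k) - sum_i phi_i gamma(k-i) = c_k,
  c_k = sigma^2 * sum_{j=k..q} theta_j psi_{j-k}   (c_k = 0 for k > q),
using gamma(-m) = gamma(m).
psi-weights needed (psi_j = theta_j + sum_i phi_i psi_{j-i}):
  psi_1 = theta_1 + phi_1 = -0.244 + (-0.447) = -0.691
  psi_2 = theta_2 + phi_1 psi_1 = 0.699 + (-0.447)(-0.691) = 1.007877
Right-hand sides:
  c_0 = sigma^2 (1 + theta_1 psi_1 + theta_2 psi_2) = 4 * (1 + (-0.244)(-0.691) + (0.699)(1.007877)) = 4 * 1.87311 = 7.49244
  c_1 = sigma^2 (theta_1 + theta_2 psi_1) = 4 * (-0.244 + (0.699)(-0.691)) = -2.908036
  c_2 = sigma^2 theta_2 = 4 * (0.699) = 2.796
Equations for k = 0 and k = 1 (AR order 1):
  gamma(0) = phi_1 gamma(1) + c_0
  gamma(1) = phi_1 gamma(0) + c_1
Substituting the second into the first: gamma(0) (1 - phi_1^2) = c_0 + phi_1 c_1, so
  gamma(0) = (c_0 + phi_1 c_1) / (1 - phi_1^2) = (7.49244 + (-0.447)(-2.908036)) / (1 - (-0.447)^2) = 8.792332 / 0.800191 = 10.987792.
Therefore gamma(0) = 10.9878 (to 4 decimal places).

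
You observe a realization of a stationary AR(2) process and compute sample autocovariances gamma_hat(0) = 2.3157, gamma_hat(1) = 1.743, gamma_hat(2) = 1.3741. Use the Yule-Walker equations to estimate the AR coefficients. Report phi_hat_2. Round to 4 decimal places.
\hat\phi_{2} = 0.0619

The Yule-Walker equations for an AR(p) process read, in matrix form,
  Gamma_p phi = r_p,   with   (Gamma_p)_{ij} = gamma(|i - j|),
                       (r_p)_i = gamma(i),   i,j = 1..p.
Substitute the sample gammas (Toeplitz matrix and right-hand side of size 2):
  Gamma_p = [[2.3157, 1.743], [1.743, 2.3157]]
  r_p     = [1.743, 1.3741]
Written out:
  2.3157 phi_1 + 1.743 phi_2 = 1.743
  1.743 phi_1 + 2.3157 phi_2 = 1.3741
Solve by Cramer's rule:
  det = gamma(0)^2 - gamma(1)^2 = (2.3157)^2 - (1.743)^2 = 5.36246649 - 3.038049 = 2.32441749
  phi_hat_1 = [gamma(1) gamma(0) - gamma(1) gamma(2)] / det = [(1.743)(2.3157) - (1.743)(1.3741)] / 2.32441749 = 1.6412088 / 2.32441749 = 0.7061
  phi_hat_2 = [gamma(0) gamma(2) - gamma(1)^2] / det = [(2.3157)(1.3741) - (1.743)^2] / 2.32441749 = 0.14395437 / 2.32441749 = 0.0619
So phi_hat = [0.7061, 0.0619].
Therefore phi_hat_2 = 0.0619.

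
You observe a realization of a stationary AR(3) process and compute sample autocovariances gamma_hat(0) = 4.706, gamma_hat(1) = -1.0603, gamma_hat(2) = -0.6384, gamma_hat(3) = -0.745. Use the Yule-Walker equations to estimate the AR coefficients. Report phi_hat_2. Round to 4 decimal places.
\hat\phi_{2} = -0.2670

The Yule-Walker equations for an AR(p) process read, in matrix form,
  Gamma_p phi = r_p,   with   (Gamma_p)_{ij} = gamma(|i - j|),
                       (r_p)_i = gamma(i),   i,j = 1..p.
Substitute the sample gammas (Toeplitz matrix and right-hand side of size 3):
  Gamma_p = [[4.706, -1.0603, -0.6384], [-1.0603, 4.706, -1.0603], [-0.6384, -1.0603, 4.706]]
  r_p     = [-1.0603, -0.6384, -0.745]
Written out (R1..R3):
  (R1) 4.706 phi_1 - 1.0603 phi_2 - 0.6384 phi_3 = -1.0603
  (R2) -1.0603 phi_1 + 4.706 phi_2 - 1.0603 phi_3 = -0.6384
  (R3) -0.6384 phi_1 - 1.0603 phi_2 + 4.706 phi_3 = -0.745
Gaussian elimination:
  R2 <- R2 - (-1.0603/4.706) R1 = R2 - (-0.225308) R1:  4.467106 phi_2 - 1.204137 phi_3 = -0.877294
  R3 <- R3 - (-0.6384/4.706) R1 = R3 - (-0.135657) R1:  -1.204137 phi_2 + 4.619397 phi_3 = -0.888837
  R3 <- R3 - (-1.204137/4.467106) R2 = R3 - (-0.269556) R2:  4.294814 phi_3 = -1.125317
Back-substitution:
  phi_hat_3 = -1.125317 / 4.294814 = -0.262018
  phi_hat_2 = (-0.877294 - (-1.204137)(-0.262018)) / 4.467106 = -0.267018
  phi_hat_1 = (-1.0603 - (-1.0603)(-0.267018) - (-0.6384)(-0.262018)) / 4.706 = -0.321014
So phi_hat = [-0.3210, -0.2670, -0.2620].
Therefore phi_hat_2 = -0.2670.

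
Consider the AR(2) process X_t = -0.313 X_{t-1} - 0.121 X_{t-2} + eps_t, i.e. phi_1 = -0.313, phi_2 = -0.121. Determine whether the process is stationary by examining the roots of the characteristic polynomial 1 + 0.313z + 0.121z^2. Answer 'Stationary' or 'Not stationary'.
\text{Stationary}

The AR(p) characteristic polynomial is P(z) = 1 + 0.313z + 0.121z^2.
Stationarity requires all roots to lie outside the unit circle, i.e. |z| > 1 for every root.
Set 1 + (0.313) z + (0.121) z^2 = 0, i.e. a z^2 + b z + c = 0 with a = 0.121, b = 0.313, c = 1.
Discriminant D = b^2 - 4ac = (0.313)^2 - 4*(0.121)*1 = 0.097969 - (0.484) = -0.386031.
D < 0, so the roots are the complex-conjugate pair z = (-b +/- i sqrt(-D)) / (2a) = -1.2934 +/- 2.5674i.
For a conjugate pair |z|^2 = z * conj(z) = (product of roots) = c/a = 1/(0.121) = 8.264463, so |z| = sqrt(8.264463) = 2.8748 for both roots.
Moduli of all roots: 2.8748, 2.8748.
All moduli strictly greater than 1? Yes.
Verdict: Stationary.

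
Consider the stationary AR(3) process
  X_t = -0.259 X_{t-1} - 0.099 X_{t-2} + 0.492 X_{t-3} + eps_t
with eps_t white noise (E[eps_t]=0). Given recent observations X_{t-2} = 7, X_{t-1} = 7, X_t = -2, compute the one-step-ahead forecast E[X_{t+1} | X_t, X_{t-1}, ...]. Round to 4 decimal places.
E[X_{t+1} \mid \mathcal F_t] = 3.2690

For an AR(p) model X_t = c + sum_i phi_i X_{t-i} + eps_t, the
one-step-ahead conditional mean is
  E[X_{t+1} | X_t, ...] = c + sum_i phi_i X_{t+1-i}.
Substitute known values:
  E[X_{t+1} | ...] = (-0.259) * (-2) + (-0.099) * (7) + (0.492) * (7)
                   = 3.2690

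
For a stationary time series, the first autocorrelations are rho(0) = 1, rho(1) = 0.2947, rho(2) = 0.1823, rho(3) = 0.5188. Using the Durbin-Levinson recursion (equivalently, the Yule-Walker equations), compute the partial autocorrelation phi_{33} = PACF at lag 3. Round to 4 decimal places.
\phi_{33} = 0.4870

The PACF at lag k is phi_{kk}, the last component of the solution
to the Yule-Walker system G_k phi = r_k where
  (G_k)_{ij} = rho(|i - j|), (r_k)_i = rho(i), i,j = 1..k.
Equivalently, Durbin-Levinson gives phi_{kk} iteratively:
  phi_{11} = rho(1)
  phi_{kk} = [rho(k) - sum_{j=1..k-1} phi_{k-1,j} rho(k-j)]
            / [1 - sum_{j=1..k-1} phi_{k-1,j} rho(j)],
  phi_{k,j} = phi_{k-1,j} - phi_{kk} phi_{k-1,k-j},  j = 1..k-1.
Step k = 1:
  phi_11 = rho(1) = 0.2947.
Step k = 2:
  phi_22 = [rho(2) - phi_11 rho(1)] / [1 - phi_11 rho(1)] = [0.1823 - (0.2947)(0.2947)] / [1 - (0.2947)(0.2947)]
         = 0.09545191 / 0.91315191 = 0.10453.
  Update: phi_21 = phi_11 - phi_22 phi_11 = 0.2947 - (0.10453)(0.2947) = 0.263895.
Step k = 3:
  phi_33 = [rho(3) - phi_21 rho(2) - phi_22 rho(1)] / [1 - phi_21 rho(1) - phi_22 rho(2)]
    numerator   = 0.5188 - (0.263895)(0.1823) - (0.10453)(0.2947) = 0.43988691
    denominator = 1 - (0.263895)(0.2947) - (0.10453)(0.1823) = 0.90317431
  phi_33 = 0.43988691 / 0.90317431 = 0.487.
Therefore phi_{33} = 0.4870.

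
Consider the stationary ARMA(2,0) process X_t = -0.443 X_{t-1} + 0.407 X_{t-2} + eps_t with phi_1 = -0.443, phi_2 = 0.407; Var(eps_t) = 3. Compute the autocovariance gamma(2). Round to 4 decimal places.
\gamma(2) = 6.0042

Multiply the model equation by X_{t-k} and take expectations. With theta_0 = psi_0 = 1 and psi_j the MA(infinity) weights, this gives
  gamma(k) - sum_i phi_i gamma(k-i) = c_k,
  c_k = sigma^2 * sum_{j=k..q} theta_j psi_{j-k}   (c_k = 0 for k > q),
using gamma(-m) = gamma(m).
Pure AR (q = 0): c_0 = sigma^2 = 3, c_k = 0 for k >= 1.
Equations for k = 0, 1, 2 (AR order 2, c_2 = 0):
  (E0) gamma(0) = phi_1 gamma(1) + phi_2 gamma(2) + c_0
  (E1) gamma(1) = phi_1 gamma(0) + phi_2 gamma(1) + c_1
  (E2) gamma(2) = phi_1 gamma(1) + phi_2 gamma(0)
From (E1): gamma(1) = A gamma(0) + B with
  A = phi_1 / (1 - phi_2) = -0.443 / 0.593 = -0.747049,   B = c_1 / (1 - phi_2) = 0 / 0.593 = 0.
Insert (E2) into (E0): gamma(0) (1 - phi_2^2) = phi_1 (1 + phi_2) gamma(1) + c_0.
  phi_1 (1 + phi_2) = (-0.443)(1.407) = -0.623301,   1 - phi_2^2 = 0.834351.
Replace gamma(1) by A gamma(0) + B and collect gamma(0):
  gamma(0) [0.834351 - (-0.623301)(-0.747049)] = c_0 = 3
  gamma(0) * 0.368715 = 3
  gamma(0) = 3 / 0.368715 = 8.136373.
  gamma(1) = A gamma(0) = (-0.747049)(8.136373) = -6.078268.
  gamma(2) = phi_1 gamma(1) + phi_2 gamma(0) = (-0.443)(-6.078268) + (0.407)(8.136373) = 6.004177.
Therefore gamma(2) = 6.0042 (to 4 decimal places).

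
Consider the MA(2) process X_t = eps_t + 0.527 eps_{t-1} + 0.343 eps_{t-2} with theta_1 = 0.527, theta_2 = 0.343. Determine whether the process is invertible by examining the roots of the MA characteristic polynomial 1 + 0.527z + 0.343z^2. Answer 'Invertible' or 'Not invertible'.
\text{Invertible}

The MA(q) characteristic polynomial is P(z) = 1 + 0.527z + 0.343z^2.
Invertibility requires all roots to lie outside the unit circle, i.e. |z| > 1 for every root.
Set 1 + (0.527) z + (0.343) z^2 = 0, i.e. a z^2 + b z + c = 0 with a = 0.343, b = 0.527, c = 1.
Discriminant D = b^2 - 4ac = (0.527)^2 - 4*(0.343)*1 = 0.277729 - (1.372) = -1.094271.
D < 0, so the roots are the complex-conjugate pair z = (-b +/- i sqrt(-D)) / (2a) = -0.7682 +/- 1.5249i.
For a conjugate pair |z|^2 = z * conj(z) = (product of roots) = c/a = 1/(0.343) = 2.915452, so |z| = sqrt(2.915452) = 1.7075 for both roots.
Moduli of all roots: 1.7075, 1.7075.
All moduli strictly greater than 1? Yes.
Verdict: Invertible.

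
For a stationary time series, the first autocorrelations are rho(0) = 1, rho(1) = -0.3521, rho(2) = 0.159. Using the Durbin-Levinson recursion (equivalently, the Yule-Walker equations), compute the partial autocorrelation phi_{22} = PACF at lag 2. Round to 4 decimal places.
\phi_{22} = 0.0400

The PACF at lag k is phi_{kk}, the last component of the solution
to the Yule-Walker system G_k phi = r_k where
  (G_k)_{ij} = rho(|i - j|), (r_k)_i = rho(i), i,j = 1..k.
Equivalently, Durbin-Levinson gives phi_{kk} iteratively:
  phi_{11} = rho(1)
  phi_{kk} = [rho(k) - sum_{j=1..k-1} phi_{k-1,j} rho(k-j)]
            / [1 - sum_{j=1..k-1} phi_{k-1,j} rho(j)],
  phi_{k,j} = phi_{k-1,j} - phi_{kk} phi_{k-1,k-j},  j = 1..k-1.
Step k = 1:
  phi_11 = rho(1) = -0.3521.
Step k = 2:
  phi_22 = [rho(2) - phi_11 rho(1)] / [1 - phi_11 rho(1)] = [0.159 - (-0.3521)(-0.3521)] / [1 - (-0.3521)(-0.3521)]
         = 0.03502559 / 0.87602559 = 0.04.
Therefore phi_{22} = 0.0400.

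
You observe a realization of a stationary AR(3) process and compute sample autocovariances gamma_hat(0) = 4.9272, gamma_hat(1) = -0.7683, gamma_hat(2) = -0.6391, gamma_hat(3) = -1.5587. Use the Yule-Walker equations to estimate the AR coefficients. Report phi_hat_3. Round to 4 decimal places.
\hat\phi_{3} = -0.3830

The Yule-Walker equations for an AR(p) process read, in matrix form,
  Gamma_p phi = r_p,   with   (Gamma_p)_{ij} = gamma(|i - j|),
                       (r_p)_i = gamma(i),   i,j = 1..p.
Substitute the sample gammas (Toeplitz matrix and right-hand side of size 3):
  Gamma_p = [[4.9272, -0.7683, -0.6391], [-0.7683, 4.9272, -0.7683], [-0.6391, -0.7683, 4.9272]]
  r_p     = [-0.7683, -0.6391, -1.5587]
Written out (R1..R3):
  (R1) 4.9272 phi_1 - 0.7683 phi_2 - 0.6391 phi_3 = -0.7683
  (R2) -0.7683 phi_1 + 4.9272 phi_2 - 0.7683 phi_3 = -0.6391
  (R3) -0.6391 phi_1 - 0.7683 phi_2 + 4.9272 phi_3 = -1.5587
Gaussian elimination:
  R2 <- R2 - (-0.7683/4.9272) R1 = R2 - (-0.15593) R1:  4.807399 phi_2 - 0.867955 phi_3 = -0.758901
  R3 <- R3 - (-0.6391/4.9272) R1 = R3 - (-0.129709) R1:  -0.867955 phi_2 + 4.844303 phi_3 = -1.658355
  R3 <- R3 - (-0.867955/4.807399) R2 = R3 - (-0.180546) R2:  4.687598 phi_3 = -1.795371
Back-substitution:
  phi_hat_3 = -1.795371 / 4.687598 = -0.383005
  phi_hat_2 = (-0.758901 - (-0.867955)(-0.383005)) / 4.807399 = -0.227011
  phi_hat_1 = (-0.7683 - (-0.7683)(-0.227011) - (-0.6391)(-0.383005)) / 4.9272 = -0.241007
So phi_hat = [-0.2410, -0.2270, -0.3830].
Therefore phi_hat_3 = -0.3830.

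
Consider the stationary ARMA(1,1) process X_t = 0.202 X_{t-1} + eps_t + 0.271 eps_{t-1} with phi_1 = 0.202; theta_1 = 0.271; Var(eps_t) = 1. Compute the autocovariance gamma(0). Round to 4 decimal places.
\gamma(0) = 1.2332

Multiply the model equation by X_{t-k} and take expectations. With theta_0 = psi_0 = 1 and psi_j the MA(infinity) weights, this gives
  gamma(k) - sum_i phi_i gamma(k-i) = c_k,
  c_k = sigma^2 * sum_{j=k..q} theta_j psi_{j-k}   (c_k = 0 for k > q),
using gamma(-m) = gamma(m).
psi-weights needed (psi_j = theta_j + sum_i phi_i psi_{j-i}):
  psi_1 = theta_1 + phi_1 = 0.271 + (0.202) = 0.473
Right-hand sides:
  c_0 = sigma^2 (1 + theta_1 psi_1) = 1 * (1 + (0.271)(0.473)) = 1 * 1.128183 = 1.128183
  c_1 = sigma^2 theta_1 = 1 * (0.271) = 0.271
  c_2 = 0
Equations for k = 0 and k = 1 (AR order 1):
  gamma(0) = phi_1 gamma(1) + c_0
  gamma(1) = phi_1 gamma(0) + c_1
Substituting the second into the first: gamma(0) (1 - phi_1^2) = c_0 + phi_1 c_1, so
  gamma(0) = (c_0 + phi_1 c_1) / (1 - phi_1^2) = (1.128183 + (0.202)(0.271)) / (1 - (0.202)^2) = 1.182925 / 0.959196 = 1.233246.
Therefore gamma(0) = 1.2332 (to 4 decimal places).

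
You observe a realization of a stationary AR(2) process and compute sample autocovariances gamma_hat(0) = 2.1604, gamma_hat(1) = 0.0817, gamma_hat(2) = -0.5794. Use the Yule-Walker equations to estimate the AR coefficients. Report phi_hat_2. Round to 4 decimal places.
\hat\phi_{2} = -0.2700

The Yule-Walker equations for an AR(p) process read, in matrix form,
  Gamma_p phi = r_p,   with   (Gamma_p)_{ij} = gamma(|i - j|),
                       (r_p)_i = gamma(i),   i,j = 1..p.
Substitute the sample gammas (Toeplitz matrix and right-hand side of size 2):
  Gamma_p = [[2.1604, 0.0817], [0.0817, 2.1604]]
  r_p     = [0.0817, -0.5794]
Written out:
  2.1604 phi_1 + 0.0817 phi_2 = 0.0817
  0.0817 phi_1 + 2.1604 phi_2 = -0.5794
Solve by Cramer's rule:
  det = gamma(0)^2 - gamma(1)^2 = (2.1604)^2 - (0.0817)^2 = 4.66732816 - 0.00667489 = 4.66065327
  phi_hat_1 = [gamma(1) gamma(0) - gamma(1) gamma(2)] / det = [(0.0817)(2.1604) - (0.0817)(-0.5794)] / 4.66065327 = 0.22384166 / 4.66065327 = 0.048
  phi_hat_2 = [gamma(0) gamma(2) - gamma(1)^2] / det = [(2.1604)(-0.5794) - (0.0817)^2] / 4.66065327 = -1.25841065 / 4.66065327 = -0.27
So phi_hat = [0.0480, -0.2700].
Therefore phi_hat_2 = -0.2700.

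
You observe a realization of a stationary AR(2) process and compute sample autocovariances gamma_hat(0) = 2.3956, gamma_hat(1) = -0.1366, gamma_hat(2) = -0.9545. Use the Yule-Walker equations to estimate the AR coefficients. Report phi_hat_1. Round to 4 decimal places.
\hat\phi_{1} = -0.0800

The Yule-Walker equations for an AR(p) process read, in matrix form,
  Gamma_p phi = r_p,   with   (Gamma_p)_{ij} = gamma(|i - j|),
                       (r_p)_i = gamma(i),   i,j = 1..p.
Substitute the sample gammas (Toeplitz matrix and right-hand side of size 2):
  Gamma_p = [[2.3956, -0.1366], [-0.1366, 2.3956]]
  r_p     = [-0.1366, -0.9545]
Written out:
  2.3956 phi_1 - 0.1366 phi_2 = -0.1366
  -0.1366 phi_1 + 2.3956 phi_2 = -0.9545
Solve by Cramer's rule:
  det = gamma(0)^2 - gamma(1)^2 = (2.3956)^2 - (-0.1366)^2 = 5.73889936 - 0.01865956 = 5.7202398
  phi_hat_1 = [gamma(1) gamma(0) - gamma(1) gamma(2)] / det = [(-0.1366)(2.3956) - (-0.1366)(-0.9545)] / 5.7202398 = -0.45762366 / 5.7202398 = -0.08
  phi_hat_2 = [gamma(0) gamma(2) - gamma(1)^2] / det = [(2.3956)(-0.9545) - (-0.1366)^2] / 5.7202398 = -2.30525976 / 5.7202398 = -0.403
So phi_hat = [-0.0800, -0.4030].
Therefore phi_hat_1 = -0.0800.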